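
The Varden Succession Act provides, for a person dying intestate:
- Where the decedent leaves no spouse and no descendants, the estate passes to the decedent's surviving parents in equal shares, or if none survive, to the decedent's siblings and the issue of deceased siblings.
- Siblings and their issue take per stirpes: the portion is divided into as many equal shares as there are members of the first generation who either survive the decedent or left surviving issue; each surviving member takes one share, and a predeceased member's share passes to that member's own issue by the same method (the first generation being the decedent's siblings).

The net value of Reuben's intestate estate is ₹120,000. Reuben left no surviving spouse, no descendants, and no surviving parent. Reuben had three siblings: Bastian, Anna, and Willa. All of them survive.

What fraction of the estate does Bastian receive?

Bastian receives 1/3 of the estate.

The entire ₹120,000 passes to the siblings and their issue.
That amount (₹120,000) is divided into 3 shares of ₹40,000: Bastian, Anna, and Willa each take ₹40,000.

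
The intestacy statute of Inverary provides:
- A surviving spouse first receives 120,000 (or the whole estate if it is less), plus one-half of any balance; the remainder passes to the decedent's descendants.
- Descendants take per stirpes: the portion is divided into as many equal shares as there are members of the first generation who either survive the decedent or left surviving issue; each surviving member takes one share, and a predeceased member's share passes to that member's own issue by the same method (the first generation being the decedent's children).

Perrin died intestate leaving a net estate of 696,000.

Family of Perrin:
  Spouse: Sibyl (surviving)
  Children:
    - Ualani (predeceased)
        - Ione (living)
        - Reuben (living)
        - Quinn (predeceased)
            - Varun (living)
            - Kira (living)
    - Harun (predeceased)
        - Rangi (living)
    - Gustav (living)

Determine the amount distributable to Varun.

Sibyl first takes 120,000, leaving a balance of 576,000. Sibyl then takes one-half of the balance (288,000), for a total of 408,000. The remaining 288,000 passes to the descendants.
The descendants' portion (288,000) is divided into 3 shares of 96,000: Gustav takes 96,000; Ualani's 96,000 share passes to Ualani's issue; Harun's 96,000 share passes to Harun's issue.
Ualani's share (96,000) is divided into 3 shares of 32,000: Ione and Reuben each take 32,000; Quinn's 32,000 share passes to Quinn's issue.
Quinn's share (32,000) is divided into 2 shares of 16,000: Varun and Kira each take 16,000.
Harun's share (96,000) passes entirely to Rangi.

Varun receives 16,000.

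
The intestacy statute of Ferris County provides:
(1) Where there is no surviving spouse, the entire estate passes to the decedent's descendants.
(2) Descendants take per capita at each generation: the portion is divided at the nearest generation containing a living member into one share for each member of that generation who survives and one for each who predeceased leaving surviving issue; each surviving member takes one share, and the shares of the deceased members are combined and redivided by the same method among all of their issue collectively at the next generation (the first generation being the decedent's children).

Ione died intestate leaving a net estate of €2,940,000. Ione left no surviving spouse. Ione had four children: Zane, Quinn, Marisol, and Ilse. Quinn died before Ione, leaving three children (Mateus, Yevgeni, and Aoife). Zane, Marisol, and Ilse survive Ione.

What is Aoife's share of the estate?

Aoife receives €245,000.

The entire €2,940,000 passes to the descendants.
That amount (€2,940,000) is divided at the children's generation into 4 shares of €735,000. Zane, Marisol, and Ilse each take €735,000. The remaining share for the deceased Quinn (€735,000) is carried to the next generation.
That pool (€735,000) is divided at the grandchildren's generation equally among Mateus, Yevgeni, and Aoife: €245,000 each.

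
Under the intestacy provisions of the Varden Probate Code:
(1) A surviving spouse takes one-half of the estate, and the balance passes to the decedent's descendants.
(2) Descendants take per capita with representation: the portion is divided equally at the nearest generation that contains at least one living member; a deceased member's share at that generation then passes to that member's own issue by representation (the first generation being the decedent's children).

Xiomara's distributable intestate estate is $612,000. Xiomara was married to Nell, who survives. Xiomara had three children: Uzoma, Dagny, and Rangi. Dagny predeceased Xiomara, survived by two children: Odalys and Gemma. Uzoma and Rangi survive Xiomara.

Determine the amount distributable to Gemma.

Nell takes one-half of $612,000 = $306,000. The remaining $306,000 passes to the descendants.
The descendants' portion ($306,000) is divided into 3 shares of $102,000: Uzoma and Rangi each take $102,000; Dagny's $102,000 share passes to Dagny's issue.
Dagny's share ($102,000) is divided into 2 shares of $51,000: Odalys and Gemma each take $51,000.

Gemma receives $51,000.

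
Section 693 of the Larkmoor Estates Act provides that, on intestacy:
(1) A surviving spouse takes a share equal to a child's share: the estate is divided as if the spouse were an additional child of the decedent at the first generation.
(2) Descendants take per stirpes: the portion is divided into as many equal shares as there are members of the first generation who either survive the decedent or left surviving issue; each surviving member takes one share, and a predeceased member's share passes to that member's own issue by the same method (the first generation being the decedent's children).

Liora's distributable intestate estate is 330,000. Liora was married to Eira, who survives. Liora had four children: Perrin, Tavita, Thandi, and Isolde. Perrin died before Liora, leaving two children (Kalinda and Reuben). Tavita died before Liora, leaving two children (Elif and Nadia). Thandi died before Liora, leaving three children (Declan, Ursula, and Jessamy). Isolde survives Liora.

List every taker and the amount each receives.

Eira: 66,000; Kalinda: 33,000; Reuben: 33,000; Elif: 33,000; Nadia: 33,000; Declan: 22,000; Ursula: 22,000; Jessamy: 22,000; Isolde: 66,000

The spouse counts as an additional share at the children's level, so there are 5 primary shares of 66,000. Eira takes one such share (66,000).
The children's combined portion (264,000) is divided into 4 shares of 66,000: Isolde takes 66,000; Perrin's 66,000 share passes to Perrin's issue; Tavita's 66,000 share passes to Tavita's issue; Thandi's 66,000 share passes to Thandi's issue.
Perrin's share (66,000) is divided into 2 shares of 33,000: Kalinda and Reuben each take 33,000.
Tavita's share (66,000) is divided into 2 shares of 33,000: Elif and Nadia each take 33,000.
Thandi's share (66,000) is divided into 3 shares of 22,000: Declan, Ursula, and Jessamy each take 22,000.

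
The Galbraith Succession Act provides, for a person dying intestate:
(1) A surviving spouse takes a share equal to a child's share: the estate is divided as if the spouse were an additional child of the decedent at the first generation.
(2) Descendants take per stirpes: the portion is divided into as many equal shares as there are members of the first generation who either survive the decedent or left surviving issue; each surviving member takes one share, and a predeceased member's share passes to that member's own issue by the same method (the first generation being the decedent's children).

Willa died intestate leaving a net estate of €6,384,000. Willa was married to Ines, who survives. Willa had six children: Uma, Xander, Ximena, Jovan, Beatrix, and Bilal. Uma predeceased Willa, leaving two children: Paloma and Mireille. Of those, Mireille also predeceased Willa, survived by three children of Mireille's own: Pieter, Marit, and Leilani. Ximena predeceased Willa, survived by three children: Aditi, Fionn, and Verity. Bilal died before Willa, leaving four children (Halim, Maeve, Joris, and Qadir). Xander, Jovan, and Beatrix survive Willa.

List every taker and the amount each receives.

Ines: €912,000; Paloma: €456,000; Pieter: €152,000; Marit: €152,000; Leilani: €152,000; Xander: €912,000; Aditi: €304,000; Fionn: €304,000; Verity: €304,000; Jovan: €912,000; Beatrix: €912,000; Halim: €228,000; Maeve: €228,000; Joris: €228,000; Qadir: €228,000

The spouse counts as an additional share at the children's level, so there are 7 primary shares of €912,000. Ines takes one such share (€912,000).
The children's combined portion (€5,472,000) is divided into 6 shares of €912,000: Xander, Jovan, and Beatrix each take €912,000; Uma's €912,000 share passes to Uma's issue; Ximena's €912,000 share passes to Ximena's issue; Bilal's €912,000 share passes to Bilal's issue.
Uma's share (€912,000) is divided into 2 shares of €456,000: Paloma takes €456,000; Mireille's €456,000 share passes to Mireille's issue.
Mireille's share (€456,000) is divided into 3 shares of €152,000: Pieter, Marit, and Leilani each take €152,000.
Ximena's share (€912,000) is divided into 3 shares of €304,000: Aditi, Fionn, and Verity each take €304,000.
Bilal's share (€912,000) is divided into 4 shares of €228,000: Halim, Maeve, Joris, and Qadir each take €228,000.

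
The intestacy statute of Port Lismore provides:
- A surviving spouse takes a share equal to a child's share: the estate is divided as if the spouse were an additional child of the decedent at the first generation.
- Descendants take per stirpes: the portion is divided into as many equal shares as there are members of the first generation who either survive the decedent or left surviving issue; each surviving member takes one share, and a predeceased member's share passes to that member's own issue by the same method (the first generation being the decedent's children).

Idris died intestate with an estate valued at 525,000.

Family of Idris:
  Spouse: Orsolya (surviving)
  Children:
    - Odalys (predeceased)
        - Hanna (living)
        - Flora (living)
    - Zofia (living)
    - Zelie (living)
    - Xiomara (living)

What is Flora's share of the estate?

The spouse counts as an additional share at the children's level, so there are 5 primary shares of 105,000. Orsolya takes one such share (105,000).
The children's combined portion (420,000) is divided into 4 shares of 105,000: Zofia, Zelie, and Xiomara each take 105,000; Odalys's 105,000 share passes to Odalys's issue.
Odalys's share (105,000) is divided into 2 shares of 52,500: Hanna and Flora each take 52,500.

Flora receives 52,500.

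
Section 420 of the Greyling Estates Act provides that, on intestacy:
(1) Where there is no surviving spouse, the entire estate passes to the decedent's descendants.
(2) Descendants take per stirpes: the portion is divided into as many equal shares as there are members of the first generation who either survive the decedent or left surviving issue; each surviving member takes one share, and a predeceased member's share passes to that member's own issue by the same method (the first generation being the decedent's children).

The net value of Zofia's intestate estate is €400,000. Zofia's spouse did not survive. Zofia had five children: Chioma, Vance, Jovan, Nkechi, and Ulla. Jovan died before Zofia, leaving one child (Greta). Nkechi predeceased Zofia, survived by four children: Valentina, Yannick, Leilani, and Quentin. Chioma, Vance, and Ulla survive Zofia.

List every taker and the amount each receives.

Chioma: €80,000; Vance: €80,000; Greta: €80,000; Valentina: €20,000; Yannick: €20,000; Leilani: €20,000; Quentin: €20,000; Ulla: €80,000

The entire €400,000 passes to the descendants.
That amount (€400,000) is divided into 5 shares of €80,000: Chioma, Vance, and Ulla each take €80,000; Jovan's €80,000 share passes to Jovan's issue; Nkechi's €80,000 share passes to Nkechi's issue.
Jovan's share (€80,000) passes entirely to Greta.
Nkechi's share (€80,000) is divided into 4 shares of €20,000: Valentina, Yannick, Leilani, and Quentin each take €20,000.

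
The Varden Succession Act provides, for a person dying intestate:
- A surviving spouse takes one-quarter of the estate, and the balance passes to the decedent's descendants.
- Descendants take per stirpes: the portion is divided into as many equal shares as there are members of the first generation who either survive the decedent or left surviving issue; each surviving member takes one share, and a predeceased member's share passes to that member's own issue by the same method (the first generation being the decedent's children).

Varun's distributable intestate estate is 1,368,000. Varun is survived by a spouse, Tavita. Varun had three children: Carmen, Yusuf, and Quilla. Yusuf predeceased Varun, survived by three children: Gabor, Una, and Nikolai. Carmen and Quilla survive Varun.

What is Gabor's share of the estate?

Tavita takes one-quarter of 1,368,000 = 342,000. The remaining 1,026,000 passes to the descendants.
The descendants' portion (1,026,000) is divided into 3 shares of 342,000: Carmen and Quilla each take 342,000; Yusuf's 342,000 share passes to Yusuf's issue.
Yusuf's share (342,000) is divided into 3 shares of 114,000: Gabor, Una, and Nikolai each take 114,000.

Gabor receives 114,000.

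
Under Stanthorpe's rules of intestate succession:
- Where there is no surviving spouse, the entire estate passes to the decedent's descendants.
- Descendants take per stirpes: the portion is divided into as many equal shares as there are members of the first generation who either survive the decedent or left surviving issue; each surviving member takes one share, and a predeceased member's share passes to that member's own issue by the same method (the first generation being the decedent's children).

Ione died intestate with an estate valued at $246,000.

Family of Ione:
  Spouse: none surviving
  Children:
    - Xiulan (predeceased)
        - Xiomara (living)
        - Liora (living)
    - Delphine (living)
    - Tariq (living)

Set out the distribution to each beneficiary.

Xiomara: $41,000; Liora: $41,000; Delphine: $82,000; Tariq: $82,000

The entire $246,000 passes to the descendants.
That amount ($246,000) is divided into 3 shares of $82,000: Delphine and Tariq each take $82,000; Xiulan's $82,000 share passes to Xiulan's issue.
Xiulan's share ($82,000) is divided into 2 shares of $41,000: Xiomara and Liora each take $41,000.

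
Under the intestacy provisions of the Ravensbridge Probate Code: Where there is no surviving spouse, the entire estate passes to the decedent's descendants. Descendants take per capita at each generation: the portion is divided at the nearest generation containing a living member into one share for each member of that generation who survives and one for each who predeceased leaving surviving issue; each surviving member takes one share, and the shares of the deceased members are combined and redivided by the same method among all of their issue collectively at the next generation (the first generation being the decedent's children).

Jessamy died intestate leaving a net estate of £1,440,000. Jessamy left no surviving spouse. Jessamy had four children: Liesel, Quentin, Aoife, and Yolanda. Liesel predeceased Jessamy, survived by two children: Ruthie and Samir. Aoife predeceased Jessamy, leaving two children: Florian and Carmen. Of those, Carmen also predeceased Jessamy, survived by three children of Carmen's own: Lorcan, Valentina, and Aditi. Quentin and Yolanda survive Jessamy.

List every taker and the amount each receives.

Ruthie: £180,000; Samir: £180,000; Quentin: £360,000; Florian: £180,000; Lorcan: £60,000; Valentina: £60,000; Aditi: £60,000; Yolanda: £360,000

The entire £1,440,000 passes to the descendants.
That amount (£1,440,000) is divided at the children's generation into 4 shares of £360,000. Quentin and Yolanda each take £360,000. The 2 shares of the deceased (Liesel and Aoife) are combined into a pool of £720,000.
That pool (£720,000) is divided at the grandchildren's generation into 4 shares of £180,000. Ruthie, Samir, and Florian each take £180,000. The remaining share for the deceased Carmen (£180,000) is carried to the next generation.
That pool (£180,000) is divided at the great-grandchildren's generation equally among Lorcan, Valentina, and Aditi: £60,000 each.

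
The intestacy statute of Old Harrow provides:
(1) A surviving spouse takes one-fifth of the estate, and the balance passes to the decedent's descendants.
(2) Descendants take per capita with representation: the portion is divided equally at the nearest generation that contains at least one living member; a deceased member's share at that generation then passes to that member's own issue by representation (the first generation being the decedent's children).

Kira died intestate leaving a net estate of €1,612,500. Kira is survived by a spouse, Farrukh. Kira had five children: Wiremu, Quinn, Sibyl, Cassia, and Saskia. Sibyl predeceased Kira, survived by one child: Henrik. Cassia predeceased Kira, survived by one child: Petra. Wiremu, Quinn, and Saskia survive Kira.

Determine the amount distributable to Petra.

Petra receives €258,000.

Farrukh takes one-fifth of €1,612,500 = €322,500. The remaining €1,290,000 passes to the descendants.
The descendants' portion (€1,290,000) is divided into 5 shares of €258,000: Wiremu, Quinn, and Saskia each take €258,000; Sibyl's €258,000 share passes to Sibyl's issue; Cassia's €258,000 share passes to Cassia's issue.
Sibyl's share (€258,000) passes entirely to Henrik.
Cassia's share (€258,000) passes entirely to Petra.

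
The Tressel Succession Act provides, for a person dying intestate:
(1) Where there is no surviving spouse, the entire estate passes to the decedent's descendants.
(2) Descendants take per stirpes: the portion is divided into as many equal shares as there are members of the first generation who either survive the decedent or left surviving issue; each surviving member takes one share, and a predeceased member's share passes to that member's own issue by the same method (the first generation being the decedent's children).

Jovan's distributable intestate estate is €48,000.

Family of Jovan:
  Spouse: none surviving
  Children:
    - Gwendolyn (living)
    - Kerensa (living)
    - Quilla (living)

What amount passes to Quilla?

Quilla receives €16,000.

The entire €48,000 passes to the descendants.
That amount (€48,000) is divided into 3 shares of €16,000: Gwendolyn, Kerensa, and Quilla each take €16,000.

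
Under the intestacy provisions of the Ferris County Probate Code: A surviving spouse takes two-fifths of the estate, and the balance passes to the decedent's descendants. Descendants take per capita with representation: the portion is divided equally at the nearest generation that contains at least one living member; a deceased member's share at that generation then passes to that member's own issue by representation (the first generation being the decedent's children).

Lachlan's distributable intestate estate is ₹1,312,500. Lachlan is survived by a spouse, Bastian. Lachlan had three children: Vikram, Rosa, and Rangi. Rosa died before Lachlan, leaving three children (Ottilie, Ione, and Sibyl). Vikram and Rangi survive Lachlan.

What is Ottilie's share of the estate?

Ottilie receives ₹87,500.

Bastian takes two-fifths of ₹1,312,500 = ₹525,000. The remaining ₹787,500 passes to the descendants.
The descendants' portion (₹787,500) is divided into 3 shares of ₹262,500: Vikram and Rangi each take ₹262,500; Rosa's ₹262,500 share passes to Rosa's issue.
Rosa's share (₹262,500) is divided into 3 shares of ₹87,500: Ottilie, Ione, and Sibyl each take ₹87,500.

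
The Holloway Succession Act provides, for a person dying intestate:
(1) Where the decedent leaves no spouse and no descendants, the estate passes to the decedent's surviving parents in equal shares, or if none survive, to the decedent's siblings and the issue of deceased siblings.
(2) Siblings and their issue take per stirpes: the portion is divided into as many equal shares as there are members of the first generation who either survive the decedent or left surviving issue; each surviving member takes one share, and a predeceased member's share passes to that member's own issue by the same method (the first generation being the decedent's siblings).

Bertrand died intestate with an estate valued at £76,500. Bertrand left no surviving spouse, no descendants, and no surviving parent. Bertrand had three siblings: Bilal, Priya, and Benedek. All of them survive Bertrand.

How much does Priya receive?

The entire £76,500 passes to the siblings and their issue.
That amount (£76,500) is divided into 3 shares of £25,500: Bilal, Priya, and Benedek each take £25,500.

Priya receives £25,500.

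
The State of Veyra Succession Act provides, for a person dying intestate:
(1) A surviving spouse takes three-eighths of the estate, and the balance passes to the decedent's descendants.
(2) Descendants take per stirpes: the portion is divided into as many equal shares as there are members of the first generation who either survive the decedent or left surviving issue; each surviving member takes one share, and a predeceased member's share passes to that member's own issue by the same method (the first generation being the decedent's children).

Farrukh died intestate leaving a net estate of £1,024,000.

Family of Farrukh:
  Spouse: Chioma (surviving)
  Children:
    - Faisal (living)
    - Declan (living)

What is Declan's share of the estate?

Declan receives £320,000.

Chioma takes three-eighths of £1,024,000 = £384,000. The remaining £640,000 passes to the descendants.
The descendants' portion (£640,000) is divided into 2 shares of £320,000: Faisal and Declan each take £320,000.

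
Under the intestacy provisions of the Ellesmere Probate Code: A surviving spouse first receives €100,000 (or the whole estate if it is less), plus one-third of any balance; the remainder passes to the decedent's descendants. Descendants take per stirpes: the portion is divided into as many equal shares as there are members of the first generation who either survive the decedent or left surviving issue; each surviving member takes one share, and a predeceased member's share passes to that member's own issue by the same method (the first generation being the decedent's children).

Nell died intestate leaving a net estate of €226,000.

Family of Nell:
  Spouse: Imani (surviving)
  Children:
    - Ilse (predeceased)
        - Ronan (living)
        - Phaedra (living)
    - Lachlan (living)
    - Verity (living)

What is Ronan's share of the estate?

Imani first takes €100,000, leaving a balance of €126,000. Imani then takes one-third of the balance (€42,000), for a total of €142,000. The remaining €84,000 passes to the descendants.
The descendants' portion (€84,000) is divided into 3 shares of €28,000: Lachlan and Verity each take €28,000; Ilse's €28,000 share passes to Ilse's issue.
Ilse's share (€28,000) is divided into 2 shares of €14,000: Ronan and Phaedra each take €14,000.

Ronan receives €14,000.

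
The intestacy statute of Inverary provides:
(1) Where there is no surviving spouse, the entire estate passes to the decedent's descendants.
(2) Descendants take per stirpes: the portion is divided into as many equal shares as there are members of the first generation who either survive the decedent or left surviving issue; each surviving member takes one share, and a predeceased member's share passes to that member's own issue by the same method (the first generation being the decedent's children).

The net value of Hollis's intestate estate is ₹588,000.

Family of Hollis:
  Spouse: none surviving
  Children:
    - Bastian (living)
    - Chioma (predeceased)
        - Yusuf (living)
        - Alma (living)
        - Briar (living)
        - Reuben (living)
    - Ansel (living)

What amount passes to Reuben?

The entire ₹588,000 passes to the descendants.
That amount (₹588,000) is divided into 3 shares of ₹196,000: Bastian and Ansel each take ₹196,000; Chioma's ₹196,000 share passes to Chioma's issue.
Chioma's share (₹196,000) is divided into 4 shares of ₹49,000: Yusuf, Alma, Briar, and Reuben each take ₹49,000.

Reuben receives ₹49,000.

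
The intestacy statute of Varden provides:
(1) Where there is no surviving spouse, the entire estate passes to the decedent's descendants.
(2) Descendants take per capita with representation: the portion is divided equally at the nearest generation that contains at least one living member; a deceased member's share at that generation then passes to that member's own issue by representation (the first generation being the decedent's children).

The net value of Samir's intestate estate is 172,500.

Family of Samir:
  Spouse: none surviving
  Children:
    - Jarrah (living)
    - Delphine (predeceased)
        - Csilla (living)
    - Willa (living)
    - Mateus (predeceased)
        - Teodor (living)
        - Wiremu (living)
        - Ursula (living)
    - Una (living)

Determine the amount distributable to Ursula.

The entire 172,500 passes to the descendants.
That amount (172,500) is divided into 5 shares of 34,500: Jarrah, Willa, and Una each take 34,500; Delphine's 34,500 share passes to Delphine's issue; Mateus's 34,500 share passes to Mateus's issue.
Delphine's share (34,500) passes entirely to Csilla.
Mateus's share (34,500) is divided into 3 shares of 11,500: Teodor, Wiremu, and Ursula each take 11,500.

Ursula receives 11,500.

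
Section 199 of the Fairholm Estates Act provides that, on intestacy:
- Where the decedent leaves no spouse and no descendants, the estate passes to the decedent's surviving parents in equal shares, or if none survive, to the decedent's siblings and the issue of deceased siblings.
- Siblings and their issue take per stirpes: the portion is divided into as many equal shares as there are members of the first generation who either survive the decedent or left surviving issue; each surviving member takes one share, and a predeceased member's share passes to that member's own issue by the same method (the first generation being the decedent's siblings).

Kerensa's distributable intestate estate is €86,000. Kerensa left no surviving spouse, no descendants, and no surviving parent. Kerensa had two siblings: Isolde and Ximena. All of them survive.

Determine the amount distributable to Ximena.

Ximena receives €43,000.

The entire €86,000 passes to the siblings and their issue.
That amount (€86,000) is divided into 2 shares of €43,000: Isolde and Ximena each take €43,000.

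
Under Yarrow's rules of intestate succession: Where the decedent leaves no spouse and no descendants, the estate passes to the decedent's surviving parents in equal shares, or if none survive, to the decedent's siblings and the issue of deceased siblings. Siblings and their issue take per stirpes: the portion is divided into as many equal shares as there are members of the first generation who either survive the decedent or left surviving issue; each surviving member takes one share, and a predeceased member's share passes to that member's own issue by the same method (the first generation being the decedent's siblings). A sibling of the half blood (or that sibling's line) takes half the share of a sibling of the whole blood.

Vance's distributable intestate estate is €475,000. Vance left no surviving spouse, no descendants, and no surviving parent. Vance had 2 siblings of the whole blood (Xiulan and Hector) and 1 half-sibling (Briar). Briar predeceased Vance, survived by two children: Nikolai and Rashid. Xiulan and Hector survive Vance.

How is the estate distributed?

The entire €475,000 passes to the siblings and their issue.
Counting each half-blood sibling's line as half a unit, there are 5/2 units in €475,000, so one unit is €190,000. Whole-blood lines (Xiulan and Hector) take €190,000 each; half-blood lines (Briar) take €95,000 each.
Briar's share (€95,000) is divided into 2 shares of €47,500: Nikolai and Rashid each take €47,500.

Xiulan: €190,000; Nikolai: €47,500; Rashid: €47,500; Hector: €190,000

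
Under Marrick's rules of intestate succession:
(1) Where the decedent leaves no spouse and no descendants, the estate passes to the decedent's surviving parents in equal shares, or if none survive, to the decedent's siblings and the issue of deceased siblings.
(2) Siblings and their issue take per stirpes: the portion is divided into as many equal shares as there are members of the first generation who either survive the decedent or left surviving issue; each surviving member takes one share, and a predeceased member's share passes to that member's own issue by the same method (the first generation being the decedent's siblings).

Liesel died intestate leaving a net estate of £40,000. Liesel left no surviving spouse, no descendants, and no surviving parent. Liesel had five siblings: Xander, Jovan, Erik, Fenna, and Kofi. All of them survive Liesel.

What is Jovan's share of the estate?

The entire £40,000 passes to the siblings and their issue.
That amount (£40,000) is divided into 5 shares of £8,000: Xander, Jovan, Erik, Fenna, and Kofi each take £8,000.

Jovan receives £8,000.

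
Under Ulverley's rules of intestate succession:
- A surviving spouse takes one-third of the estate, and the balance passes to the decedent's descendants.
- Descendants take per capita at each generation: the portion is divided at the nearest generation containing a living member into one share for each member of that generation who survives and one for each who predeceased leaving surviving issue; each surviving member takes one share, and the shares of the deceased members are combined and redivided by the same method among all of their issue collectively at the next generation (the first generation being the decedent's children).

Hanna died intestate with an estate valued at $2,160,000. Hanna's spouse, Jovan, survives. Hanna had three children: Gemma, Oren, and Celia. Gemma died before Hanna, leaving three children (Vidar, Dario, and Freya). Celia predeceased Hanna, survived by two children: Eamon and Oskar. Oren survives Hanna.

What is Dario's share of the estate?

Jovan takes one-third of $2,160,000 = $720,000. The remaining $1,440,000 passes to the descendants.
The descendants' portion ($1,440,000) is divided at the children's generation into 3 shares of $480,000. Oren takes $480,000. The 2 shares of the deceased (Gemma and Celia) are combined into a pool of $960,000.
That pool ($960,000) is divided at the grandchildren's generation equally among Vidar, Dario, Freya, Eamon, and Oskar: $192,000 each.

Dario receives $192,000.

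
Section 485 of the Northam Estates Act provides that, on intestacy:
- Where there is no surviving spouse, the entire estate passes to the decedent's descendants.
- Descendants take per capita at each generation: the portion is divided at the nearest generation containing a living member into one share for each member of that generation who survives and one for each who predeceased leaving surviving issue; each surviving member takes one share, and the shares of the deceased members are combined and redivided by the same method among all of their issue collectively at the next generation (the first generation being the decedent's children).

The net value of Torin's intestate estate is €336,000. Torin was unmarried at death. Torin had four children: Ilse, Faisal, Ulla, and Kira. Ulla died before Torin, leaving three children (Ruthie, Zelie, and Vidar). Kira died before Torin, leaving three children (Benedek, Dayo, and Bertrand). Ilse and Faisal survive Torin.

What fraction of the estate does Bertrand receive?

Bertrand receives 1/12 of the estate.

The entire €336,000 passes to the descendants.
That amount (€336,000) is divided at the children's generation into 4 shares of €84,000. Ilse and Faisal each take €84,000. The 2 shares of the deceased (Ulla and Kira) are combined into a pool of €168,000.
That pool (€168,000) is divided at the grandchildren's generation equally among Ruthie, Zelie, Vidar, Benedek, Dayo, and Bertrand: €28,000 each.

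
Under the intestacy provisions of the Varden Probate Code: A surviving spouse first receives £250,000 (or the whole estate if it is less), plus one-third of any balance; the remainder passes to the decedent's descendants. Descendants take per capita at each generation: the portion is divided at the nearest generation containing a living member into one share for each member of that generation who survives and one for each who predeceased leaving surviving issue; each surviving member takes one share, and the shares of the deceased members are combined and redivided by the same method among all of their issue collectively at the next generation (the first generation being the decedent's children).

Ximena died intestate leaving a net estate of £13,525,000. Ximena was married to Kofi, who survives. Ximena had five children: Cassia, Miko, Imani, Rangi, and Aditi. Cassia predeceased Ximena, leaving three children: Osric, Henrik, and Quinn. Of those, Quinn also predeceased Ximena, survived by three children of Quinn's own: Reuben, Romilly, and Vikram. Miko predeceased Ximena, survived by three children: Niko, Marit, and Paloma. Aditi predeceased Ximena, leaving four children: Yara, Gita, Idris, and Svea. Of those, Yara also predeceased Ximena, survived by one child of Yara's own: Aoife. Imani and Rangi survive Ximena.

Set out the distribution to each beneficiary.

Kofi: £4,675,000; Osric: £531,000; Henrik: £531,000; Reuben: £265,500; Romilly: £265,500; Vikram: £265,500; Niko: £531,000; Marit: £531,000; Paloma: £531,000; Imani: £1,770,000; Rangi: £1,770,000; Aoife: £265,500; Gita: £531,000; Idris: £531,000; Svea: £531,000

Kofi first takes £250,000, leaving a balance of £13,275,000. Kofi then takes one-third of the balance (£4,425,000), for a total of £4,675,000. The remaining £8,850,000 passes to the descendants.
The descendants' portion (£8,850,000) is divided at the children's generation into 5 shares of £1,770,000. Imani and Rangi each take £1,770,000. The 3 shares of the deceased (Cassia, Miko, and Aditi) are combined into a pool of £5,310,000.
That pool (£5,310,000) is divided at the grandchildren's generation into 10 shares of £531,000. Osric, Henrik, Niko, Marit, Paloma, Gita, Idris, and Svea each take £531,000. The 2 shares of the deceased (Quinn and Yara) are combined into a pool of £1,062,000.
That pool (£1,062,000) is divided at the great-grandchildren's generation equally among Reuben, Romilly, Vikram, and Aoife: £265,500 each.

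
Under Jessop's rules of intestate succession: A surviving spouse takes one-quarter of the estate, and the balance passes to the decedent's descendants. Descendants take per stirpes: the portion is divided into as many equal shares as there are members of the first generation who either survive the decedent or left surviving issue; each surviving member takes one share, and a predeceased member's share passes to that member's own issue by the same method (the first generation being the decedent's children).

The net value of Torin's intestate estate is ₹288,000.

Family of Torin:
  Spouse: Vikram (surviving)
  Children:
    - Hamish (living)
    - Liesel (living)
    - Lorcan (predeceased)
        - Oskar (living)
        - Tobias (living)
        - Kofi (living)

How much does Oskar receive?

Vikram takes one-quarter of ₹288,000 = ₹72,000. The remaining ₹216,000 passes to the descendants.
The descendants' portion (₹216,000) is divided into 3 shares of ₹72,000: Hamish and Liesel each take ₹72,000; Lorcan's ₹72,000 share passes to Lorcan's issue.
Lorcan's share (₹72,000) is divided into 3 shares of ₹24,000: Oskar, Tobias, and Kofi each take ₹24,000.

Oskar receives ₹24,000.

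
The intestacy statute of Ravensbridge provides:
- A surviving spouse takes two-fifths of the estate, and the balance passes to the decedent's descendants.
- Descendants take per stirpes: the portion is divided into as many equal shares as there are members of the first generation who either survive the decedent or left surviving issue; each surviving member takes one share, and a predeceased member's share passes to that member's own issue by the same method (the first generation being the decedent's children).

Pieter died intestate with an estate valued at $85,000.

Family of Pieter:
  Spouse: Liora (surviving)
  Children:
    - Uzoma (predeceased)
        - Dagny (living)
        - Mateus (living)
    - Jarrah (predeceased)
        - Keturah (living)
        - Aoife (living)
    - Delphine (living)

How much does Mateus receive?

Liora takes two-fifths of $85,000 = $34,000. The remaining $51,000 passes to the descendants.
The descendants' portion ($51,000) is divided into 3 shares of $17,000: Delphine takes $17,000; Uzoma's $17,000 share passes to Uzoma's issue; Jarrah's $17,000 share passes to Jarrah's issue.
Uzoma's share ($17,000) is divided into 2 shares of $8,500: Dagny and Mateus each take $8,500.
Jarrah's share ($17,000) is divided into 2 shares of $8,500: Keturah and Aoife each take $8,500.

Mateus receives $8,500.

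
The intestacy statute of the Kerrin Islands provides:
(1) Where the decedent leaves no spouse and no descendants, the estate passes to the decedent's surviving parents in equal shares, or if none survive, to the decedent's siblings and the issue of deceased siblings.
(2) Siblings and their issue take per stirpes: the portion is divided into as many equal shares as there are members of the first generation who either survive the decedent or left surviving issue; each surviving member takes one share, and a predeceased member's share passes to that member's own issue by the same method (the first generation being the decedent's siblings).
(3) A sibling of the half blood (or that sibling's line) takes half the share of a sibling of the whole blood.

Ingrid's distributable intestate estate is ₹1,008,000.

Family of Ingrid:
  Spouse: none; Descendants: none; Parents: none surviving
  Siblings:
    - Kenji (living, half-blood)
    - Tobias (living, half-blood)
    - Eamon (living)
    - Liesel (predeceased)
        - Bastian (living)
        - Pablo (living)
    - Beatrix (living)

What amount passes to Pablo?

The entire ₹1,008,000 passes to the siblings and their issue.
Counting each half-blood sibling's line as half a unit, there are 4 units in ₹1,008,000, so one unit is ₹252,000. Whole-blood lines (Eamon, Liesel, and Beatrix) take ₹252,000 each; half-blood lines (Kenji and Tobias) take ₹126,000 each.
Liesel's share (₹252,000) is divided into 2 shares of ₹126,000: Bastian and Pablo each take ₹126,000.

Pablo receives ₹126,000.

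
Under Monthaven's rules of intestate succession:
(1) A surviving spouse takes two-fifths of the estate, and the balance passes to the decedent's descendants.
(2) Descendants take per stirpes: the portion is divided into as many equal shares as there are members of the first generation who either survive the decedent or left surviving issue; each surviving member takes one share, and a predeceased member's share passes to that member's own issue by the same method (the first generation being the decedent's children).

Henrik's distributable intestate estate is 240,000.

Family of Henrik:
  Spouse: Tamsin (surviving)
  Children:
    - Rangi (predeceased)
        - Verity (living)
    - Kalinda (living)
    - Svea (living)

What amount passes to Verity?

Tamsin takes two-fifths of 240,000 = 96,000. The remaining 144,000 passes to the descendants.
The descendants' portion (144,000) is divided into 3 shares of 48,000: Kalinda and Svea each take 48,000; Rangi's 48,000 share passes to Rangi's issue.
Rangi's share (48,000) passes entirely to Verity.

Verity receives 48,000.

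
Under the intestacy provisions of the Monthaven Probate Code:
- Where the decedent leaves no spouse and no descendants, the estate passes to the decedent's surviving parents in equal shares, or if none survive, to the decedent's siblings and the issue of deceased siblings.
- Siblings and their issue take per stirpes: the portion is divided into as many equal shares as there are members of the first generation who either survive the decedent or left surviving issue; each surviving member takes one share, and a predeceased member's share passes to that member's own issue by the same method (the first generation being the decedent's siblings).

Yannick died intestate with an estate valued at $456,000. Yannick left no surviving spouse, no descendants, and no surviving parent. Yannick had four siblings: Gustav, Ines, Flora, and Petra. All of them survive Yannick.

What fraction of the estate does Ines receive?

The entire $456,000 passes to the siblings and their issue.
That amount ($456,000) is divided into 4 shares of $114,000: Gustav, Ines, Flora, and Petra each take $114,000.

Ines receives 1/4 of the estate.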